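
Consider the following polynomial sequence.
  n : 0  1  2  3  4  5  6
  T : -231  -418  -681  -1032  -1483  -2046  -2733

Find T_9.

-5658

First differences: -187  -263  -351  -451  -563  -687
Second differences: -76  -88  -100  -112  -124
Third differences: -12  -12  -12  -12
Third differences constant at -12.
-124 − 12 = -136;  -687 − 136 = -823;  -2733 − 823 = -3556
-136 − 12 = -148;  -823 − 148 = -971;  -3556 − 971 = -4527
-148 − 12 = -160;  -971 − 160 = -1131;  -4527 − 1131 = -5658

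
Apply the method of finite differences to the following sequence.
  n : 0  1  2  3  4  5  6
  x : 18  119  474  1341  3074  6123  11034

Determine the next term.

18449

First differences: 101  355  867  1733  3049  4911
Second differences: 254  512  866  1316  1862
Third differences: 258  354  450  546
Fourth differences: 96  96  96
Fourth differences constant at 96.
546 + 96 = 642;  1862 + 642 = 2504;  4911 + 2504 = 7415;  11034 + 7415 = 18449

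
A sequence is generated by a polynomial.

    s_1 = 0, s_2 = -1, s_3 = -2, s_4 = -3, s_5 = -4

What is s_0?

-1  -1  -1  -1
The first differences are constant at -1.
Work back: 0 + 1 = 1

1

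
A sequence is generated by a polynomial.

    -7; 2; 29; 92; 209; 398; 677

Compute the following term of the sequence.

1064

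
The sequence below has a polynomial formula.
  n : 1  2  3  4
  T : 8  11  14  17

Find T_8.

29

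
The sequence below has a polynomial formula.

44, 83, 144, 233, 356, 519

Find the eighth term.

Δ: 39, 61, 89, 123, 163
Δ²: 22, 28, 34, 40
Δ³: 6, 6, 6
Third differences constant at 6.
40 + 6 = 46;  163 + 46 = 209;  519 + 209 = 728
46 + 6 = 52;  209 + 52 = 261;  728 + 261 = 989

989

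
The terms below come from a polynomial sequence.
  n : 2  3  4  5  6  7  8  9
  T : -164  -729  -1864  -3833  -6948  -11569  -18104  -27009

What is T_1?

47

-565  -1135  -1969  -3115  -4621  -6535  -8905
-570  -834  -1146  -1506  -1914  -2370
-264  -312  -360  -408  -456
-48  -48  -48  -48
The fourth differences are constant at -48.
Work back: -264 + 48 = -216;  -570 + 216 = -354;  -565 + 354 = -211;  -164 + 211 = 47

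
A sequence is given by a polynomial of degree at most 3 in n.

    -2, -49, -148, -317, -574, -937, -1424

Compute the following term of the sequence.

First differences: -47, -99, -169, -257, -363, -487
Second differences: -52, -70, -88, -106, -124
Third differences: -18, -18, -18, -18
Constant third difference = -18, so extend:
-124 − 18 = -142;  -487 − 142 = -629;  -1424 − 629 = -2053

-2053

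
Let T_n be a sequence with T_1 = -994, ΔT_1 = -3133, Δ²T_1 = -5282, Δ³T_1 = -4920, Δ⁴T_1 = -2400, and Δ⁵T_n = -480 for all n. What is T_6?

-131159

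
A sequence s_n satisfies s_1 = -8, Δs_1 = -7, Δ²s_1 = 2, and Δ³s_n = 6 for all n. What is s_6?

37

Build the table forward from the leading diagonal:
Third differences: 6, 6, 6, 6, 6, 6
Second differences: 2, 8, 14, 20, 26, 32
First differences: -7, -5, 3, 17, 37, 63
s: -8, -15, -20, -17, 0, 37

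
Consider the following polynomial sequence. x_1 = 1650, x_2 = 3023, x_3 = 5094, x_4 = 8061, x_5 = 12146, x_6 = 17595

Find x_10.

58791

First differences: 1373, 2071, 2967, 4085, 5449
Second differences: 698, 896, 1118, 1364
Third differences: 198, 222, 246
Fourth differences: 24, 24
Constant fourth difference = 24, so extend:
246 + 24 = 270;  1364 + 270 = 1634;  5449 + 1634 = 7083;  17595 + 7083 = 24678
270 + 24 = 294;  1634 + 294 = 1928;  7083 + 1928 = 9011;  24678 + 9011 = 33689
294 + 24 = 318;  1928 + 318 = 2246;  9011 + 2246 = 11257;  33689 + 11257 = 44946
318 + 24 = 342;  2246 + 342 = 2588;  11257 + 2588 = 13845;  44946 + 13845 = 58791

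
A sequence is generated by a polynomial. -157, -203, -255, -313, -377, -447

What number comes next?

-523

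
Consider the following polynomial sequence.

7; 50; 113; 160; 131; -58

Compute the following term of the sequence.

43  63  47  -29  -189
20  -16  -76  -160
-36  -60  -84
-24  -24
Constant fourth difference = -24, so extend:
-84 − 24 = -108;  -160 − 108 = -268;  -189 − 268 = -457;  -58 − 457 = -515

-515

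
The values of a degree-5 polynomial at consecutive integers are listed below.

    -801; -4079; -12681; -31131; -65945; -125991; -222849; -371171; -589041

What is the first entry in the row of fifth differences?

-360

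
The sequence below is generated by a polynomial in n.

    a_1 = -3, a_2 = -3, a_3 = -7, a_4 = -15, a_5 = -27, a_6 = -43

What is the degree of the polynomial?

First differences: 0, -4, -8, -12, -16
Second differences: -4, -4, -4, -4
The second differences are constant, so the polynomial has degree 2.

2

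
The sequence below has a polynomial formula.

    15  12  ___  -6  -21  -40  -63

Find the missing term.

Using the last 4 terms:
-15, -19, -23
-4, -4
Constant second difference = -4.
Extend backward: -15 + 4 = -11;  -6 + 11 = 5

5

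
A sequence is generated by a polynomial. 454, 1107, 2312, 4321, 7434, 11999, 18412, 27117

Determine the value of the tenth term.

D1: 653, 1205, 2009, 3113, 4565, 6413, 8705
D2: 552, 804, 1104, 1452, 1848, 2292
D3: 252, 300, 348, 396, 444
D4: 48, 48, 48, 48
The fourth differences are constant (48).
444 + 48 = 492;  2292 + 492 = 2784;  8705 + 2784 = 11489;  27117 + 11489 = 38606
492 + 48 = 540;  2784 + 540 = 3324;  11489 + 3324 = 14813;  38606 + 14813 = 53419

53419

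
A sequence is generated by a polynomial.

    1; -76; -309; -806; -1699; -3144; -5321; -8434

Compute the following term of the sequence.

-12711

-77, -233, -497, -893, -1445, -2177, -3113
-156, -264, -396, -552, -732, -936
-108, -132, -156, -180, -204
-24, -24, -24, -24
Fourth differences constant at -24.
-204 − 24 = -228;  -936 − 228 = -1164;  -3113 − 1164 = -4277;  -8434 − 4277 = -12711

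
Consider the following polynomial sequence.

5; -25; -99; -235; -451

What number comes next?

-765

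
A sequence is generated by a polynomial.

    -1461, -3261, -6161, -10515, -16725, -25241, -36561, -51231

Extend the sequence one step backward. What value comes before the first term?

-455

-1800, -2900, -4354, -6210, -8516, -11320, -14670
-1100, -1454, -1856, -2306, -2804, -3350
-354, -402, -450, -498, -546
-48, -48, -48, -48
The fourth differences are constant at -48.
Work back: -354 + 48 = -306;  -1100 + 306 = -794;  -1800 + 794 = -1006;  -1461 + 1006 = -455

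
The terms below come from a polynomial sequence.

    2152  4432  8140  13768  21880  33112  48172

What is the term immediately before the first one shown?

2280, 3708, 5628, 8112, 11232, 15060
1428, 1920, 2484, 3120, 3828
492, 564, 636, 708
72, 72, 72
The fourth differences are constant at 72.
Work back: 492 − 72 = 420;  1428 − 420 = 1008;  2280 − 1008 = 1272;  2152 − 1272 = 880

880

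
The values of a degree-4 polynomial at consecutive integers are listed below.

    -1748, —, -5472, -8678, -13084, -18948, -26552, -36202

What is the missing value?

-3232

Using the last 6 terms:
First differences: -3206, -4406, -5864, -7604, -9650
Second differences: -1200, -1458, -1740, -2046
Third differences: -258, -282, -306
Fourth differences: -24, -24
Constant fourth difference = -24.
Extend backward: -258 + 24 = -234;  -1200 + 234 = -966;  -3206 + 966 = -2240;  -5472 + 2240 = -3232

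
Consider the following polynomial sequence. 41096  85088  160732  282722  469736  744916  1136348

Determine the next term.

Δ: 43992 , 75644 , 121990 , 187014 , 275180 , 391432
Δ²: 31652 , 46346 , 65024 , 88166 , 116252
Δ³: 14694 , 18678 , 23142 , 28086
Δ⁴: 3984 , 4464 , 4944
Δ⁵: 480 , 480
The fifth differences are constant (480).
4944 + 480 = 5424;  28086 + 5424 = 33510;  116252 + 33510 = 149762;  391432 + 149762 = 541194;  1136348 + 541194 = 1677542

1677542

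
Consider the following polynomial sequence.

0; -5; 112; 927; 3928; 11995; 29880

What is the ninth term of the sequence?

Δ: -5  117  815  3001  8067  17885
Δ²: 122  698  2186  5066  9818
Δ³: 576  1488  2880  4752
Δ⁴: 912  1392  1872
Δ⁵: 480  480
Fifth differences constant at 480.
1872 + 480 = 2352;  4752 + 2352 = 7104;  9818 + 7104 = 16922;  17885 + 16922 = 34807;  29880 + 34807 = 64687
2352 + 480 = 2832;  7104 + 2832 = 9936;  16922 + 9936 = 26858;  34807 + 26858 = 61665;  64687 + 61665 = 126352

126352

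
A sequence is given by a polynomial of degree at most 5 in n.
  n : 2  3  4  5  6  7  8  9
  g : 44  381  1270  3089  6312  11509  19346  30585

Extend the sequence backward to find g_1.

337  889  1819  3223  5197  7837  11239
552  930  1404  1974  2640  3402
378  474  570  666  762
96  96  96  96
The fourth differences are constant at 96.
Work back: 378 − 96 = 282;  552 − 282 = 270;  337 − 270 = 67;  44 − 67 = -23

-23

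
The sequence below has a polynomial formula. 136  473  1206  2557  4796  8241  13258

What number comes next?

337, 733, 1351, 2239, 3445, 5017
396, 618, 888, 1206, 1572
222, 270, 318, 366
48, 48, 48
The fourth differences are constant (48).
366 + 48 = 414;  1572 + 414 = 1986;  5017 + 1986 = 7003;  13258 + 7003 = 20261

20261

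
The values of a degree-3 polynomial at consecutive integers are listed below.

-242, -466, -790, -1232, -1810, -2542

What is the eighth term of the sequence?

D1: -224, -324, -442, -578, -732
D2: -100, -118, -136, -154
D3: -18, -18, -18
The third differences are constant (-18).
-154 − 18 = -172;  -732 − 172 = -904;  -2542 − 904 = -3446
-172 − 18 = -190;  -904 − 190 = -1094;  -3446 − 1094 = -4540

-4540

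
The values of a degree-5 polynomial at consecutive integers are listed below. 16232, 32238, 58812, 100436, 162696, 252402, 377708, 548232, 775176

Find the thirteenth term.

2533352

Δ: 16006, 26574, 41624, 62260, 89706, 125306, 170524, 226944
Δ²: 10568, 15050, 20636, 27446, 35600, 45218, 56420
Δ³: 4482, 5586, 6810, 8154, 9618, 11202
Δ⁴: 1104, 1224, 1344, 1464, 1584
Δ⁵: 120, 120, 120, 120
The fifth differences are constant (120).
1584 + 120 = 1704;  11202 + 1704 = 12906;  56420 + 12906 = 69326;  226944 + 69326 = 296270;  775176 + 296270 = 1071446
1704 + 120 = 1824;  12906 + 1824 = 14730;  69326 + 14730 = 84056;  296270 + 84056 = 380326;  1071446 + 380326 = 1451772
1824 + 120 = 1944;  14730 + 1944 = 16674;  84056 + 16674 = 100730;  380326 + 100730 = 481056;  1451772 + 481056 = 1932828
1944 + 120 = 2064;  16674 + 2064 = 18738;  100730 + 18738 = 119468;  481056 + 119468 = 600524;  1932828 + 600524 = 2533352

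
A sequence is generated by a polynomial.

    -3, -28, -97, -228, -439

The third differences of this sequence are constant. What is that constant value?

D1: -25, -69, -131, -211
D2: -44, -62, -80
D3: -18, -18

-18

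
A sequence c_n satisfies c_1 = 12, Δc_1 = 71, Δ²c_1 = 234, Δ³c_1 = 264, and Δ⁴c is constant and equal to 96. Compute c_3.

388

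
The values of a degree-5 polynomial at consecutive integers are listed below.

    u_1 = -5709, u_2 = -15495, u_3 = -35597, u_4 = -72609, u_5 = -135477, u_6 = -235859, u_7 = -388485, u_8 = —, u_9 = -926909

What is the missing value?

Using the first 7 terms:
-9786, -20102, -37012, -62868, -100382, -152626
-10316, -16910, -25856, -37514, -52244
-6594, -8946, -11658, -14730
-2352, -2712, -3072
-360, -360
Constant fifth difference = -360.
Extend forward: -3072 − 360 = -3432;  -14730 − 3432 = -18162;  -52244 − 18162 = -70406;  -152626 − 70406 = -223032;  -388485 − 223032 = -611517

-611517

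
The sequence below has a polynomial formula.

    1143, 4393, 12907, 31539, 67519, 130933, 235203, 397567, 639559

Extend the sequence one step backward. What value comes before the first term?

D1: 3250  8514  18632  35980  63414  104270  162364  241992
D2: 5264  10118  17348  27434  40856  58094  79628
D3: 4854  7230  10086  13422  17238  21534
D4: 2376  2856  3336  3816  4296
D5: 480  480  480  480
The fifth differences are constant at 480.
Work back: 2376 − 480 = 1896;  4854 − 1896 = 2958;  5264 − 2958 = 2306;  3250 − 2306 = 944;  1143 − 944 = 199

199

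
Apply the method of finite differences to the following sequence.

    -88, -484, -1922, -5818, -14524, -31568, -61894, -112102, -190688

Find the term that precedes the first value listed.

-14

-396, -1438, -3896, -8706, -17044, -30326, -50208, -78586
-1042, -2458, -4810, -8338, -13282, -19882, -28378
-1416, -2352, -3528, -4944, -6600, -8496
-936, -1176, -1416, -1656, -1896
-240, -240, -240, -240
The fifth differences are constant at -240.
Work back: -936 + 240 = -696;  -1416 + 696 = -720;  -1042 + 720 = -322;  -396 + 322 = -74;  -88 + 74 = -14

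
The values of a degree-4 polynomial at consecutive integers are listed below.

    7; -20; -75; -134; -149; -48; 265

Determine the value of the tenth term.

3796

First differences: -27  -55  -59  -15  101  313
Second differences: -28  -4  44  116  212
Third differences: 24  48  72  96
Fourth differences: 24  24  24
Constant fourth difference = 24, so extend:
96 + 24 = 120;  212 + 120 = 332;  313 + 332 = 645;  265 + 645 = 910
120 + 24 = 144;  332 + 144 = 476;  645 + 476 = 1121;  910 + 1121 = 2031
144 + 24 = 168;  476 + 168 = 644;  1121 + 644 = 1765;  2031 + 1765 = 3796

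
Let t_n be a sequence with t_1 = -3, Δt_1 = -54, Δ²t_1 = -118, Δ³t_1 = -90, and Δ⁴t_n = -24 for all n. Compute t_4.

-609

Build the table forward from the leading diagonal:
Fourth differences: -24, -24, -24, -24
Third differences: -90, -114, -138, -162
Second differences: -118, -208, -322, -460
First differences: -54, -172, -380, -702
t: -3, -57, -229, -609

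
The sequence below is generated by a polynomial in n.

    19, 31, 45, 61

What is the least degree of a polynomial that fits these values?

2

D1: 12, 14, 16
D2: 2, 2
The second differences are constant, so the polynomial has degree 2.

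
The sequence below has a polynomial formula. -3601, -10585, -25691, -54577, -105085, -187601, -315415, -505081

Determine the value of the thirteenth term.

First differences: -6984 , -15106 , -28886 , -50508 , -82516 , -127814 , -189666
Second differences: -8122 , -13780 , -21622 , -32008 , -45298 , -61852
Third differences: -5658 , -7842 , -10386 , -13290 , -16554
Fourth differences: -2184 , -2544 , -2904 , -3264
Fifth differences: -360 , -360 , -360
Fifth differences constant at -360.
-3264 − 360 = -3624;  -16554 − 3624 = -20178;  -61852 − 20178 = -82030;  -189666 − 82030 = -271696;  -505081 − 271696 = -776777
-3624 − 360 = -3984;  -20178 − 3984 = -24162;  -82030 − 24162 = -106192;  -271696 − 106192 = -377888;  -776777 − 377888 = -1154665
-3984 − 360 = -4344;  -24162 − 4344 = -28506;  -106192 − 28506 = -134698;  -377888 − 134698 = -512586;  -1154665 − 512586 = -1667251
-4344 − 360 = -4704;  -28506 − 4704 = -33210;  -134698 − 33210 = -167908;  -512586 − 167908 = -680494;  -1667251 − 680494 = -2347745
-4704 − 360 = -5064;  -33210 − 5064 = -38274;  -167908 − 38274 = -206182;  -680494 − 206182 = -886676;  -2347745 − 886676 = -3234421

-3234421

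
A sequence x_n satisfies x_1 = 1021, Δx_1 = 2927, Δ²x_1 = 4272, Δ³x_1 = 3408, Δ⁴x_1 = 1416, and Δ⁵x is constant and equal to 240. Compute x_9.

Build the table forward from the leading diagonal:
Δ⁵: 240  240  240  240  240  240  240  240  240
Δ⁴: 1416  1656  1896  2136  2376  2616  2856  3096  3336
Δ³: 3408  4824  6480  8376  10512  12888  15504  18360  21456
Δ²: 4272  7680  12504  18984  27360  37872  50760  66264  84624
Δ: 2927  7199  14879  27383  46367  73727  111599  162359  228623
x: 1021  3948  11147  26026  53409  99776  173503  285102  447461

447461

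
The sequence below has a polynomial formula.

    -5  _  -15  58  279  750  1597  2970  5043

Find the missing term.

Using the last 7 terms:
Δ: 73, 221, 471, 847, 1373, 2073
Δ²: 148, 250, 376, 526, 700
Δ³: 102, 126, 150, 174
Δ⁴: 24, 24, 24
Constant fourth difference = 24.
Extend backward: 102 − 24 = 78;  148 − 78 = 70;  73 − 70 = 3;  -15 − 3 = -18

-18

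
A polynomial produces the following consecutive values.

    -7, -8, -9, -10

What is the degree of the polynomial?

1

Δ: -1, -1, -1
The first differences are constant, so the polynomial has degree 1.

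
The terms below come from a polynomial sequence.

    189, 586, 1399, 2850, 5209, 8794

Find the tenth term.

43434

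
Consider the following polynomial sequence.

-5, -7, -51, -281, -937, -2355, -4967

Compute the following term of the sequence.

-9301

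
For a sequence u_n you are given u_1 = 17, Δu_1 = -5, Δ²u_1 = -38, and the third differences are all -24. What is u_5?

-327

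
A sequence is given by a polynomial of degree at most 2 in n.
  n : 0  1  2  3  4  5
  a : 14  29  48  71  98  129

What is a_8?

246

15, 19, 23, 27, 31
4, 4, 4, 4
Constant second difference = 4, so extend:
31 + 4 = 35;  129 + 35 = 164
35 + 4 = 39;  164 + 39 = 203
39 + 4 = 43;  203 + 43 = 246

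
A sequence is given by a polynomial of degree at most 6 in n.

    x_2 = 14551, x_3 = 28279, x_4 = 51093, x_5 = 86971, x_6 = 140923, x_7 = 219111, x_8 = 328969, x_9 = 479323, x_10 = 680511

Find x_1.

First differences: 13728  22814  35878  53952  78188  109858  150354  201188
Second differences: 9086  13064  18074  24236  31670  40496  50834
Third differences: 3978  5010  6162  7434  8826  10338
Fourth differences: 1032  1152  1272  1392  1512
Fifth differences: 120  120  120  120
The fifth differences are constant at 120.
Work back: 1032 − 120 = 912;  3978 − 912 = 3066;  9086 − 3066 = 6020;  13728 − 6020 = 7708;  14551 − 7708 = 6843

6843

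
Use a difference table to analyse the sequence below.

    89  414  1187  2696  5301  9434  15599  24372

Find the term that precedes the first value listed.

-4

Δ: 325, 773, 1509, 2605, 4133, 6165, 8773
Δ²: 448, 736, 1096, 1528, 2032, 2608
Δ³: 288, 360, 432, 504, 576
Δ⁴: 72, 72, 72, 72
The fourth differences are constant at 72.
Work back: 288 − 72 = 216;  448 − 216 = 232;  325 − 232 = 93;  89 − 93 = -4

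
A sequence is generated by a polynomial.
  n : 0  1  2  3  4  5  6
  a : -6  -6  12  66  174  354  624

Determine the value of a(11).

3954

Δ: 0 , 18 , 54 , 108 , 180 , 270
Δ²: 18 , 36 , 54 , 72 , 90
Δ³: 18 , 18 , 18 , 18
Constant third difference = 18, so extend:
90 + 18 = 108;  270 + 108 = 378;  624 + 378 = 1002
108 + 18 = 126;  378 + 126 = 504;  1002 + 504 = 1506
126 + 18 = 144;  504 + 144 = 648;  1506 + 648 = 2154
144 + 18 = 162;  648 + 162 = 810;  2154 + 810 = 2964
162 + 18 = 180;  810 + 180 = 990;  2964 + 990 = 3954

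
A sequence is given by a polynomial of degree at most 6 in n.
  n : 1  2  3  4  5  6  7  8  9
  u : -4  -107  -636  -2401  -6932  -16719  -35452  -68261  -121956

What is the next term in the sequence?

Δ: -103, -529, -1765, -4531, -9787, -18733, -32809, -53695
Δ²: -426, -1236, -2766, -5256, -8946, -14076, -20886
Δ³: -810, -1530, -2490, -3690, -5130, -6810
Δ⁴: -720, -960, -1200, -1440, -1680
Δ⁵: -240, -240, -240, -240
Fifth differences constant at -240.
-1680 − 240 = -1920;  -6810 − 1920 = -8730;  -20886 − 8730 = -29616;  -53695 − 29616 = -83311;  -121956 − 83311 = -205267

-205267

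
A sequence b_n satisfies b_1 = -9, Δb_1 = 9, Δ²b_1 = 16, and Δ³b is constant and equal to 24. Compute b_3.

25

Build the table forward from the leading diagonal:
Third differences: 24  24  24
Second differences: 16  40  64
First differences: 9  25  65
b: -9  0  25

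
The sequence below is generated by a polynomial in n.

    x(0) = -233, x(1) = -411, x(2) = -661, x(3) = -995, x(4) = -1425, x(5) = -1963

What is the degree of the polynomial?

3

-178, -250, -334, -430, -538
-72, -84, -96, -108
-12, -12, -12
The third differences are constant, so the polynomial has degree 3.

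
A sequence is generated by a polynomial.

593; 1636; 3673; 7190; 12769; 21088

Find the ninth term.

70705

Δ: 1043, 2037, 3517, 5579, 8319
Δ²: 994, 1480, 2062, 2740
Δ³: 486, 582, 678
Δ⁴: 96, 96
The fourth differences are constant (96).
678 + 96 = 774;  2740 + 774 = 3514;  8319 + 3514 = 11833;  21088 + 11833 = 32921
774 + 96 = 870;  3514 + 870 = 4384;  11833 + 4384 = 16217;  32921 + 16217 = 49138
870 + 96 = 966;  4384 + 966 = 5350;  16217 + 5350 = 21567;  49138 + 21567 = 70705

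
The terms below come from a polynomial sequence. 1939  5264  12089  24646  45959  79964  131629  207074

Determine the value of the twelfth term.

916094

First differences: 3325 , 6825 , 12557 , 21313 , 34005 , 51665 , 75445
Second differences: 3500 , 5732 , 8756 , 12692 , 17660 , 23780
Third differences: 2232 , 3024 , 3936 , 4968 , 6120
Fourth differences: 792 , 912 , 1032 , 1152
Fifth differences: 120 , 120 , 120
Constant fifth difference = 120, so extend:
1152 + 120 = 1272;  6120 + 1272 = 7392;  23780 + 7392 = 31172;  75445 + 31172 = 106617;  207074 + 106617 = 313691
1272 + 120 = 1392;  7392 + 1392 = 8784;  31172 + 8784 = 39956;  106617 + 39956 = 146573;  313691 + 146573 = 460264
1392 + 120 = 1512;  8784 + 1512 = 10296;  39956 + 10296 = 50252;  146573 + 50252 = 196825;  460264 + 196825 = 657089
1512 + 120 = 1632;  10296 + 1632 = 11928;  50252 + 11928 = 62180;  196825 + 62180 = 259005;  657089 + 259005 = 916094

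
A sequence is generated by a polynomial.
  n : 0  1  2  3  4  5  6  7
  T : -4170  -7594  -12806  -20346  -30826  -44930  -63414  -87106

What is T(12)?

D1: -3424 , -5212 , -7540 , -10480 , -14104 , -18484 , -23692
D2: -1788 , -2328 , -2940 , -3624 , -4380 , -5208
D3: -540 , -612 , -684 , -756 , -828
D4: -72 , -72 , -72 , -72
Fourth differences constant at -72.
-828 − 72 = -900;  -5208 − 900 = -6108;  -23692 − 6108 = -29800;  -87106 − 29800 = -116906
-900 − 72 = -972;  -6108 − 972 = -7080;  -29800 − 7080 = -36880;  -116906 − 36880 = -153786
-972 − 72 = -1044;  -7080 − 1044 = -8124;  -36880 − 8124 = -45004;  -153786 − 45004 = -198790
-1044 − 72 = -1116;  -8124 − 1116 = -9240;  -45004 − 9240 = -54244;  -198790 − 54244 = -253034
-1116 − 72 = -1188;  -9240 − 1188 = -10428;  -54244 − 10428 = -64672;  -253034 − 64672 = -317706

-317706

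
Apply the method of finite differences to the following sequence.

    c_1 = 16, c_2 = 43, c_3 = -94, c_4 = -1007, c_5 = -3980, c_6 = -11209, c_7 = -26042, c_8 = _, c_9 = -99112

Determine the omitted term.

-53219

Using the first 7 terms:
27  -137  -913  -2973  -7229  -14833
-164  -776  -2060  -4256  -7604
-612  -1284  -2196  -3348
-672  -912  -1152
-240  -240
Constant fifth difference = -240.
Extend forward: -1152 − 240 = -1392;  -3348 − 1392 = -4740;  -7604 − 4740 = -12344;  -14833 − 12344 = -27177;  -26042 − 27177 = -53219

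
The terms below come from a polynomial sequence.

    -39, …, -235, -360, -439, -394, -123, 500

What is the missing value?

Using the last 6 terms:
D1: -125  -79  45  271  623
D2: 46  124  226  352
D3: 78  102  126
D4: 24  24
Constant fourth difference = 24.
Extend backward: 78 − 24 = 54;  46 − 54 = -8;  -125 + 8 = -117;  -235 + 117 = -118

-118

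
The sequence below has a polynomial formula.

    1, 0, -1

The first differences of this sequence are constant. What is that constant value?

-1

First differences: -1, -1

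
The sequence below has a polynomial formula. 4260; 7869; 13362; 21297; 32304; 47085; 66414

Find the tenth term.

160509

First differences: 3609 , 5493 , 7935 , 11007 , 14781 , 19329
Second differences: 1884 , 2442 , 3072 , 3774 , 4548
Third differences: 558 , 630 , 702 , 774
Fourth differences: 72 , 72 , 72
Constant fourth difference = 72, so extend:
774 + 72 = 846;  4548 + 846 = 5394;  19329 + 5394 = 24723;  66414 + 24723 = 91137
846 + 72 = 918;  5394 + 918 = 6312;  24723 + 6312 = 31035;  91137 + 31035 = 122172
918 + 72 = 990;  6312 + 990 = 7302;  31035 + 7302 = 38337;  122172 + 38337 = 160509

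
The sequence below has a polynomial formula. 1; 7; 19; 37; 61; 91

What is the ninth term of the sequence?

217

First differences: 6, 12, 18, 24, 30
Second differences: 6, 6, 6, 6
Second differences constant at 6.
30 + 6 = 36;  91 + 36 = 127
36 + 6 = 42;  127 + 42 = 169
42 + 6 = 48;  169 + 48 = 217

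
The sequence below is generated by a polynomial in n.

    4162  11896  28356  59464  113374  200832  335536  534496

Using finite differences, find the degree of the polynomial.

5

7734, 16460, 31108, 53910, 87458, 134704, 198960
8726, 14648, 22802, 33548, 47246, 64256
5922, 8154, 10746, 13698, 17010
2232, 2592, 2952, 3312
360, 360, 360
The fifth differences are constant, so the polynomial has degree 5.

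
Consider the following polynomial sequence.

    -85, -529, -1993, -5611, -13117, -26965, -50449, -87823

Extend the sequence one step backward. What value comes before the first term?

D1: -444, -1464, -3618, -7506, -13848, -23484, -37374
D2: -1020, -2154, -3888, -6342, -9636, -13890
D3: -1134, -1734, -2454, -3294, -4254
D4: -600, -720, -840, -960
D5: -120, -120, -120
The fifth differences are constant at -120.
Work back: -600 + 120 = -480;  -1134 + 480 = -654;  -1020 + 654 = -366;  -444 + 366 = -78;  -85 + 78 = -7

-7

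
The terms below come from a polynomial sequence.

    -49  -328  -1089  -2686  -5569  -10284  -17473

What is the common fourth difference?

First differences: -279, -761, -1597, -2883, -4715, -7189
Second differences: -482, -836, -1286, -1832, -2474
Third differences: -354, -450, -546, -642
Fourth differences: -96, -96, -96

-96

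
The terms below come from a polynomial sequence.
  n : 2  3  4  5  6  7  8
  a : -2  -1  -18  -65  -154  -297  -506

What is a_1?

-9

D1: 1, -17, -47, -89, -143, -209
D2: -18, -30, -42, -54, -66
D3: -12, -12, -12, -12
The third differences are constant at -12.
Work back: -18 + 12 = -6;  1 + 6 = 7;  -2 − 7 = -9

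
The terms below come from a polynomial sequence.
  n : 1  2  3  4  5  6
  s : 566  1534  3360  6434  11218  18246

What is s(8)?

First differences: 968, 1826, 3074, 4784, 7028
Second differences: 858, 1248, 1710, 2244
Third differences: 390, 462, 534
Fourth differences: 72, 72
The fourth differences are constant (72).
534 + 72 = 606;  2244 + 606 = 2850;  7028 + 2850 = 9878;  18246 + 9878 = 28124
606 + 72 = 678;  2850 + 678 = 3528;  9878 + 3528 = 13406;  28124 + 13406 = 41530

41530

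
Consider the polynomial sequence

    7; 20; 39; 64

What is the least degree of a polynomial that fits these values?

2

13, 19, 25
6, 6
The second differences are constant, so the polynomial has degree 2.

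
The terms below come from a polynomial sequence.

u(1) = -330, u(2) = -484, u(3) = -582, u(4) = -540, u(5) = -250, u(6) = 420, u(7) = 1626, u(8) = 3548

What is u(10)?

10380

First differences: -154, -98, 42, 290, 670, 1206, 1922
Second differences: 56, 140, 248, 380, 536, 716
Third differences: 84, 108, 132, 156, 180
Fourth differences: 24, 24, 24, 24
Fourth differences constant at 24.
180 + 24 = 204;  716 + 204 = 920;  1922 + 920 = 2842;  3548 + 2842 = 6390
204 + 24 = 228;  920 + 228 = 1148;  2842 + 1148 = 3990;  6390 + 3990 = 10380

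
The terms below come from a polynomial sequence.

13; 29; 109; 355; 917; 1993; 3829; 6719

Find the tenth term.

17077

First differences: 16, 80, 246, 562, 1076, 1836, 2890
Second differences: 64, 166, 316, 514, 760, 1054
Third differences: 102, 150, 198, 246, 294
Fourth differences: 48, 48, 48, 48
Fourth differences constant at 48.
294 + 48 = 342;  1054 + 342 = 1396;  2890 + 1396 = 4286;  6719 + 4286 = 11005
342 + 48 = 390;  1396 + 390 = 1786;  4286 + 1786 = 6072;  11005 + 6072 = 17077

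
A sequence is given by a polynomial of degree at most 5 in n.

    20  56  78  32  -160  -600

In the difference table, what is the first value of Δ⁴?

-24

Δ: 36, 22, -46, -192, -440
Δ²: -14, -68, -146, -248
Δ³: -54, -78, -102
Δ⁴: -24, -24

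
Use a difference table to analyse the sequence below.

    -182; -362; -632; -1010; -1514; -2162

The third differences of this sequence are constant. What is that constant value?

-18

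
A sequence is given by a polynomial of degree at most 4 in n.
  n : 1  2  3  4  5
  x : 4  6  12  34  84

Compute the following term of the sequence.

174

Δ: 2  6  22  50
Δ²: 4  16  28
Δ³: 12  12
Constant third difference = 12, so extend:
28 + 12 = 40;  50 + 40 = 90;  84 + 90 = 174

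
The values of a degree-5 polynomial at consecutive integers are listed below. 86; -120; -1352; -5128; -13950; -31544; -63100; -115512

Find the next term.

-197618

Δ: -206, -1232, -3776, -8822, -17594, -31556, -52412
Δ²: -1026, -2544, -5046, -8772, -13962, -20856
Δ³: -1518, -2502, -3726, -5190, -6894
Δ⁴: -984, -1224, -1464, -1704
Δ⁵: -240, -240, -240
The fifth differences are constant (-240).
-1704 − 240 = -1944;  -6894 − 1944 = -8838;  -20856 − 8838 = -29694;  -52412 − 29694 = -82106;  -115512 − 82106 = -197618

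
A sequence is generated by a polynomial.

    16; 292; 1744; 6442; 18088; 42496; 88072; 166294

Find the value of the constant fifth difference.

Δ: 276, 1452, 4698, 11646, 24408, 45576, 78222
Δ²: 1176, 3246, 6948, 12762, 21168, 32646
Δ³: 2070, 3702, 5814, 8406, 11478
Δ⁴: 1632, 2112, 2592, 3072
Δ⁵: 480, 480, 480

480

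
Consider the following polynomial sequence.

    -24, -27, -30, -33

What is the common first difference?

-3

Δ: -3, -3, -3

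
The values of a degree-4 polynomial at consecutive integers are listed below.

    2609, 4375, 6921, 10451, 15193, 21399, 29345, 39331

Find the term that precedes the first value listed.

1766  2546  3530  4742  6206  7946  9986
780  984  1212  1464  1740  2040
204  228  252  276  300
24  24  24  24
The fourth differences are constant at 24.
Work back: 204 − 24 = 180;  780 − 180 = 600;  1766 − 600 = 1166;  2609 − 1166 = 1443

1443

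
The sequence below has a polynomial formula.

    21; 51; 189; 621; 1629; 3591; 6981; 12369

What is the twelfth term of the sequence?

Δ: 30 , 138 , 432 , 1008 , 1962 , 3390 , 5388
Δ²: 108 , 294 , 576 , 954 , 1428 , 1998
Δ³: 186 , 282 , 378 , 474 , 570
Δ⁴: 96 , 96 , 96 , 96
The fourth differences are constant (96).
570 + 96 = 666;  1998 + 666 = 2664;  5388 + 2664 = 8052;  12369 + 8052 = 20421
666 + 96 = 762;  2664 + 762 = 3426;  8052 + 3426 = 11478;  20421 + 11478 = 31899
762 + 96 = 858;  3426 + 858 = 4284;  11478 + 4284 = 15762;  31899 + 15762 = 47661
858 + 96 = 954;  4284 + 954 = 5238;  15762 + 5238 = 21000;  47661 + 21000 = 68661

68661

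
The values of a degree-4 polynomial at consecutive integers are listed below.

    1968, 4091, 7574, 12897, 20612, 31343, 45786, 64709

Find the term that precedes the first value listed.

797

D1: 2123  3483  5323  7715  10731  14443  18923
D2: 1360  1840  2392  3016  3712  4480
D3: 480  552  624  696  768
D4: 72  72  72  72
The fourth differences are constant at 72.
Work back: 480 − 72 = 408;  1360 − 408 = 952;  2123 − 952 = 1171;  1968 − 1171 = 797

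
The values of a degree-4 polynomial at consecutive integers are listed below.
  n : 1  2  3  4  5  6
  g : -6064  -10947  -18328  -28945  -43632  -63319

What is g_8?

-121893

First differences: -4883, -7381, -10617, -14687, -19687
Second differences: -2498, -3236, -4070, -5000
Third differences: -738, -834, -930
Fourth differences: -96, -96
Constant fourth difference = -96, so extend:
-930 − 96 = -1026;  -5000 − 1026 = -6026;  -19687 − 6026 = -25713;  -63319 − 25713 = -89032
-1026 − 96 = -1122;  -6026 − 1122 = -7148;  -25713 − 7148 = -32861;  -89032 − 32861 = -121893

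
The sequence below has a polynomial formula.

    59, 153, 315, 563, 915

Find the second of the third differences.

D1: 94, 162, 248, 352
D2: 68, 86, 104
D3: 18, 18

18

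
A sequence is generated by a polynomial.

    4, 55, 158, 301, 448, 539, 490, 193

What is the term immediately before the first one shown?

-7

51, 103, 143, 147, 91, -49, -297
52, 40, 4, -56, -140, -248
-12, -36, -60, -84, -108
-24, -24, -24, -24
The fourth differences are constant at -24.
Work back: -12 + 24 = 12;  52 − 12 = 40;  51 − 40 = 11;  4 − 11 = -7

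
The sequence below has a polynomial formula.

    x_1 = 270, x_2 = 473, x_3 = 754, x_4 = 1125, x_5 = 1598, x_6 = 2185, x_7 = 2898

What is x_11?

7250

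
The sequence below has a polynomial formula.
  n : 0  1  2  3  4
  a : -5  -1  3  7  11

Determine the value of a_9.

31

First differences: 4 , 4 , 4 , 4
The first differences are constant (4).
11 + 4 = 15
15 + 4 = 19
19 + 4 = 23
23 + 4 = 27
27 + 4 = 31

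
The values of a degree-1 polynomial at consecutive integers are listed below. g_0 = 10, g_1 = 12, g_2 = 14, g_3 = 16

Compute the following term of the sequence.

18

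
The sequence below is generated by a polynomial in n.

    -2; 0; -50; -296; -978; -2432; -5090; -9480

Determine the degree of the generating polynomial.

4

Δ: 2, -50, -246, -682, -1454, -2658, -4390
Δ²: -52, -196, -436, -772, -1204, -1732
Δ³: -144, -240, -336, -432, -528
Δ⁴: -96, -96, -96, -96
The fourth differences are constant, so the polynomial has degree 4.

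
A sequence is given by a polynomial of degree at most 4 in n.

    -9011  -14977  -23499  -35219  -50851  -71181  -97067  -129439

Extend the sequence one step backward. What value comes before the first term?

-5966, -8522, -11720, -15632, -20330, -25886, -32372
-2556, -3198, -3912, -4698, -5556, -6486
-642, -714, -786, -858, -930
-72, -72, -72, -72
The fourth differences are constant at -72.
Work back: -642 + 72 = -570;  -2556 + 570 = -1986;  -5966 + 1986 = -3980;  -9011 + 3980 = -5031

-5031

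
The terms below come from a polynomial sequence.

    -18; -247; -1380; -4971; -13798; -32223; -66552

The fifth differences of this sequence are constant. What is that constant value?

-360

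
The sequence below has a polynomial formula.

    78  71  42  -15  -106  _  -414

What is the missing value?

Using the first 5 terms:
-7, -29, -57, -91
-22, -28, -34
-6, -6
Constant third difference = -6.
Extend forward: -34 − 6 = -40;  -91 − 40 = -131;  -106 − 131 = -237

-237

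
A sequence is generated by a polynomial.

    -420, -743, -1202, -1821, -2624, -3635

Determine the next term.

-4878

Δ: -323 , -459 , -619 , -803 , -1011
Δ²: -136 , -160 , -184 , -208
Δ³: -24 , -24 , -24
Third differences constant at -24.
-208 − 24 = -232;  -1011 − 232 = -1243;  -3635 − 1243 = -4878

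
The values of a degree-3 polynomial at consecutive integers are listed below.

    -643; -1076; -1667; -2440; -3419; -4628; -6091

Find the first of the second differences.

-158

Δ: -433, -591, -773, -979, -1209, -1463
Δ²: -158, -182, -206, -230, -254
Δ³: -24, -24, -24, -24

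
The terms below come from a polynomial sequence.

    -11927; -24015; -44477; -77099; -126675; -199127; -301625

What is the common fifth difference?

-120

First differences: -12088, -20462, -32622, -49576, -72452, -102498
Second differences: -8374, -12160, -16954, -22876, -30046
Third differences: -3786, -4794, -5922, -7170
Fourth differences: -1008, -1128, -1248
Fifth differences: -120, -120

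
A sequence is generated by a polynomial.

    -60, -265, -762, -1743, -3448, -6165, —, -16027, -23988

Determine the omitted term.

-10230

Using the first 6 terms:
Δ: -205  -497  -981  -1705  -2717
Δ²: -292  -484  -724  -1012
Δ³: -192  -240  -288
Δ⁴: -48  -48
Constant fourth difference = -48.
Extend forward: -288 − 48 = -336;  -1012 − 336 = -1348;  -2717 − 1348 = -4065;  -6165 − 4065 = -10230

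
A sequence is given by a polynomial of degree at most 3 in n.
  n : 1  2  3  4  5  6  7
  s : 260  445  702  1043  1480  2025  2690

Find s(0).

First differences: 185, 257, 341, 437, 545, 665
Second differences: 72, 84, 96, 108, 120
Third differences: 12, 12, 12, 12
The third differences are constant at 12.
Work back: 72 − 12 = 60;  185 − 60 = 125;  260 − 125 = 135

135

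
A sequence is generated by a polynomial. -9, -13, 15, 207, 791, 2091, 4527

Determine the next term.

8615

-4, 28, 192, 584, 1300, 2436
32, 164, 392, 716, 1136
132, 228, 324, 420
96, 96, 96
Fourth differences constant at 96.
420 + 96 = 516;  1136 + 516 = 1652;  2436 + 1652 = 4088;  4527 + 4088 = 8615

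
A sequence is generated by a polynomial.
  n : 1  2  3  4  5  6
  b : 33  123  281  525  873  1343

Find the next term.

1953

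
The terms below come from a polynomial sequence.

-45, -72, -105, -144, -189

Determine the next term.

First differences: -27 , -33 , -39 , -45
Second differences: -6 , -6 , -6
Second differences constant at -6.
-45 − 6 = -51;  -189 − 51 = -240

-240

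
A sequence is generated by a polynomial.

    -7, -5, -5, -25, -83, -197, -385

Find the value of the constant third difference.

D1: 2, 0, -20, -58, -114, -188
D2: -2, -20, -38, -56, -74
D3: -18, -18, -18, -18

-18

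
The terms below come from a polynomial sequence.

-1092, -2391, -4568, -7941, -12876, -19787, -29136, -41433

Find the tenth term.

-77151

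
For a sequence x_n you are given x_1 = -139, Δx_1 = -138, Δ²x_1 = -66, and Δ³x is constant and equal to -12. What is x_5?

-1135

Build the table forward from the leading diagonal:
D3: -12, -12, -12, -12, -12
D2: -66, -78, -90, -102, -114
D1: -138, -204, -282, -372, -474
x: -139, -277, -481, -763, -1135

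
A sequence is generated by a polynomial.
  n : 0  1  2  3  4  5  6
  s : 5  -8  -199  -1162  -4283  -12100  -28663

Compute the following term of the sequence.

-59894

D1: -13, -191, -963, -3121, -7817, -16563
D2: -178, -772, -2158, -4696, -8746
D3: -594, -1386, -2538, -4050
D4: -792, -1152, -1512
D5: -360, -360
Fifth differences constant at -360.
-1512 − 360 = -1872;  -4050 − 1872 = -5922;  -8746 − 5922 = -14668;  -16563 − 14668 = -31231;  -28663 − 31231 = -59894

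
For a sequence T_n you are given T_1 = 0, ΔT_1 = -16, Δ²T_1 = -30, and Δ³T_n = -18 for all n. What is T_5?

-316

Build the table forward from the leading diagonal:
Third differences: -18, -18, -18, -18, -18
Second differences: -30, -48, -66, -84, -102
First differences: -16, -46, -94, -160, -244
T: 0, -16, -62, -156, -316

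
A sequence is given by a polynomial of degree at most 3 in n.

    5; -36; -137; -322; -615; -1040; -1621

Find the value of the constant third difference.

First differences: -41, -101, -185, -293, -425, -581
Second differences: -60, -84, -108, -132, -156
Third differences: -24, -24, -24, -24

-24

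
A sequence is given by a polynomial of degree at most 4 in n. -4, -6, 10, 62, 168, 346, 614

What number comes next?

D1: -2  16  52  106  178  268
D2: 18  36  54  72  90
D3: 18  18  18  18
Constant third difference = 18, so extend:
90 + 18 = 108;  268 + 108 = 376;  614 + 376 = 990

990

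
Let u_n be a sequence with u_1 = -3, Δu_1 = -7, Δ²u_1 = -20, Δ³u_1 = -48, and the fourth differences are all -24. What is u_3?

-37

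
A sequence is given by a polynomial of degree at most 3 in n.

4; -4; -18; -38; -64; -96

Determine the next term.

Δ: -8, -14, -20, -26, -32
Δ²: -6, -6, -6, -6
The second differences are constant (-6).
-32 − 6 = -38;  -96 − 38 = -134

-134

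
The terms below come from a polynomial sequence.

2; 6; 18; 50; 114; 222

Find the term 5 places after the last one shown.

1842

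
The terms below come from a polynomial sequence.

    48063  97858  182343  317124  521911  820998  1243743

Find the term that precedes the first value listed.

First differences: 49795  84485  134781  204787  299087  422745
Second differences: 34690  50296  70006  94300  123658
Third differences: 15606  19710  24294  29358
Fourth differences: 4104  4584  5064
Fifth differences: 480  480
The fifth differences are constant at 480.
Work back: 4104 − 480 = 3624;  15606 − 3624 = 11982;  34690 − 11982 = 22708;  49795 − 22708 = 27087;  48063 − 27087 = 20976

20976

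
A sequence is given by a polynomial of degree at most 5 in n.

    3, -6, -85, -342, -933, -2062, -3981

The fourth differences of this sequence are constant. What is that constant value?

D1: -9, -79, -257, -591, -1129, -1919
D2: -70, -178, -334, -538, -790
D3: -108, -156, -204, -252
D4: -48, -48, -48

-48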